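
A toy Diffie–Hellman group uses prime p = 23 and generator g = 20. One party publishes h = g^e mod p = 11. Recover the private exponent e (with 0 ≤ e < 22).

15

Successive powers of 20 modulo 23:
  20^0=1  20^1=20  20^2=9  20^3=19  20^4=12  20^5=10
  20^6=16  20^7=21  20^8=6  20^9=5  20^10=8  20^11=22
  20^12=3  20^13=14  20^14=4  20^15=11
So 20^15 ≡ 11 (mod 23), giving e = 15.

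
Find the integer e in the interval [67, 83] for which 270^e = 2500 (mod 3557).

Compute 270^67 mod 3557 = 1363, then multiply by 270 repeatedly:
  270^67=1363  270^68=1639  270^69=1462  270^70=3470  270^71=1409
  270^72=3388  270^73=611  270^74=1348  270^75=1146  270^76=3518
  270^77=141  270^78=2500
Found 2500 at exponent 78.

78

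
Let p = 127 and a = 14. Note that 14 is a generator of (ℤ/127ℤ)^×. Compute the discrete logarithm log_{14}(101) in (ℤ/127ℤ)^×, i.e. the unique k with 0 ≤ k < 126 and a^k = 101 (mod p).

43

Baby-step giant-step with m = ceil(sqrt(126)) = 12.
Baby table (14^j mod 127 for j=0..11):
  0:1  1:14  2:69  3:77  4:62  5:106  6:87  7:75
  8:34  9:95  10:60  11:78
Giant step factor: 14^(-12) ≡ 122 (mod 127).
Scan 101·122^i mod 127 for i = 0, 1, …:
  i=0: 101   i=1: 3   i=2: 112   i=3: 75
Match at i=3, j=7: k = 3·12 + 7 = 43.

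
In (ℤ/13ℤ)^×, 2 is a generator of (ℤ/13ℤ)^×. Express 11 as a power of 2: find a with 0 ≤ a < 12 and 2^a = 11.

7

Successive powers of 2 modulo 13:
  2^0=1  2^1=2  2^2=4  2^3=8  2^4=3  2^5=6
  2^6=12  2^7=11
So 2^7 ≡ 11 (mod 13), giving a = 7.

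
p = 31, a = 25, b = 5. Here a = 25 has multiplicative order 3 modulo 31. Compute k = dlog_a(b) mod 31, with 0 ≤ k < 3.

Successive powers of 25 modulo 31:
  25^0=1  25^1=25  25^2=5
So 25^2 ≡ 5 (mod 31), giving k = 2.

2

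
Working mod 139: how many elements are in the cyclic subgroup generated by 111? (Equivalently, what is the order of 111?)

The order of 111 must divide p − 1 = 138 = 2 · 3 · 23.
Divisors: 1, 2, 3, 6, 23, 46, 69, 138.
Check each in increasing order: 111^1 ≡ 111;  111^2 ≡ 89;  111^3 ≡ 10;  111^6 ≡ 100;  111^23 ≡ 97;  111^46 ≡ 96;  111^69 ≡ 138;  111^138 ≡ 1.
Smallest exponent giving 1 is 138.

138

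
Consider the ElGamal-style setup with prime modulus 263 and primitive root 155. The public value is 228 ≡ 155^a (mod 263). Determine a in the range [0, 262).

57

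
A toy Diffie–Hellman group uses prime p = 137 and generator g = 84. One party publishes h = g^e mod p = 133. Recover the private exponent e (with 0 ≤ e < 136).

Baby-step giant-step with m = ceil(sqrt(136)) = 12.
Baby table (84^j mod 137 for j=0..11):
  0:1  1:84  2:69  3:42  4:103  5:21  6:120  7:79
  8:60  9:108  10:30  11:54
Giant step factor: 84^(-12) ≡ 64 (mod 137).
Scan 133·64^i mod 137 for i = 0, 1, …:
  i=0: 133   i=1: 18   i=2: 56   i=3: 22
  i=4: 38   i=5: 103
Match at i=5, j=4: e = 5·12 + 4 = 64.

64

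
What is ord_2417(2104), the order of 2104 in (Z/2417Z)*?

604

The order of 2104 must divide p − 1 = 2416 = 2^4 · 151.
Divisors: 1, 2, 4, 8, 16, 151, 302, 604, 1208, 2416.
Check each in increasing order: 2104^1 ≡ 2104;  2104^2 ≡ 1289;  2104^4 ≡ 1042;  2104^8 ≡ 531;  2104^16 ≡ 1589;  2104^151 ≡ 592;  2104^302 ≡ 2416;  2104^604 ≡ 1.
Smallest exponent giving 1 is 604.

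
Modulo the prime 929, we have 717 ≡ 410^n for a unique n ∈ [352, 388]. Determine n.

368

Compute 410^352 mod 929 = 445, then multiply by 410 repeatedly:
  410^352=445  410^353=366  410^354=491  410^355=646  410^356=95
  410^357=861  410^358=919  410^359=545  410^360=490  410^361=236
  410^362=144  410^363=513  410^364=376  410^365=875  410^366=156
  410^367=788  410^368=717
Found 717 at exponent 368.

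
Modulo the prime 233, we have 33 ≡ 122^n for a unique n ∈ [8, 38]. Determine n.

22

Compute 122^8 mod 233 = 2, then multiply by 122 repeatedly:
  122^8=2  122^9=11  122^10=177  122^11=158  122^12=170
  122^13=3  122^14=133  122^15=149  122^16=4  122^17=22
  122^18=121  122^19=83  122^20=107  122^21=6  122^22=33
Found 33 at exponent 22.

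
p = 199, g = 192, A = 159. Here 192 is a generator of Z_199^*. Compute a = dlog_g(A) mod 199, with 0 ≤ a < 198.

Baby-step giant-step with m = ceil(sqrt(198)) = 15.
Baby table (192^j mod 199 for j=0..14):
  0:1  1:192  2:49  3:55  4:13  5:108  6:40  7:118
  8:169  9:11  10:122  11:141  12:8  13:143  14:193
Giant step factor: 192^(-15) ≡ 109 (mod 199).
Scan 159·109^i mod 199 for i = 0, 1, …:
  i=0: 159   i=1: 18   i=2: 171   i=3: 132
  i=4: 60   i=5: 172   i=6: 42   i=7: 1
Match at i=7, j=0: a = 7·15 + 0 = 105.

105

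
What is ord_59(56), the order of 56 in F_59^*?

58

The order of 56 must divide p − 1 = 58 = 2 · 29.
Divisors: 1, 2, 29, 58.
Check each in increasing order: 56^1 ≡ 56;  56^2 ≡ 9;  56^29 ≡ 58;  56^58 ≡ 1.
Smallest exponent giving 1 is 58.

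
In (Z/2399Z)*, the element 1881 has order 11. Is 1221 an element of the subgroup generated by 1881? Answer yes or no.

no

⟨1881⟩ has order 11; its elements mod 2399 are {1, 63, 551, 952, 1058, 1127, 1327, 1430, 1570, 1881, 2035}.
1221 is not in this set.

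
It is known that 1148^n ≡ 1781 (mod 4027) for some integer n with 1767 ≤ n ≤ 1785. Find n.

1771

Compute 1148^1767 mod 4027 = 1512, then multiply by 1148 repeatedly:
  1148^1767=1512  1148^1768=139  1148^1769=2519  1148^1770=426  1148^1771=1781
Found 1781 at exponent 1771.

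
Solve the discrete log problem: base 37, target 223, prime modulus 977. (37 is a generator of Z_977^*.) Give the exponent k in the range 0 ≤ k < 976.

283

Baby-step giant-step with m = ceil(sqrt(976)) = 32.
Baby table (37^j mod 977 for j=0..31):
  0:1  1:37  2:392  3:826  4:275  5:405  6:330  7:486
  8:396  9:974  10:866  11:778  12:453  13:152  14:739  15:964
  16:496  17:766  18:9  19:333  20:597  21:595  22:521  23:714
  24:39  25:466  26:633  27:950  28:955  29:163  30:169  31:391
Giant step factor: 37^(-32) ≡ 317 (mod 977).
Scan 223·317^i mod 977 for i = 0, 1, …:
  i=0: 223   i=1: 347   i=2: 575   i=3: 553
  i=4: 418   i=5: 611   i=6: 241   i=7: 191
  i=8: 950
Match at i=8, j=27: k = 8·32 + 27 = 283.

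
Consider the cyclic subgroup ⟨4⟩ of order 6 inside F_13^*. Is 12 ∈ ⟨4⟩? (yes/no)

⟨4⟩ has order 6; its elements mod 13 are {1, 3, 4, 9, 10, 12}.
12 is in this set.

yes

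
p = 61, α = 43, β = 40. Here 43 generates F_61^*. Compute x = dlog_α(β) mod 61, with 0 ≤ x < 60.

55

Baby-step giant-step with m = ceil(sqrt(60)) = 8.
Baby table (43^j mod 61 for j=0..7):
  0:1  1:43  2:19  3:24  4:56  5:29  6:27  7:2
Giant step factor: 43^(-8) ≡ 22 (mod 61).
Scan 40·22^i mod 61 for i = 0, 1, …:
  i=0: 40   i=1: 26   i=2: 23   i=3: 18
  i=4: 30   i=5: 50   i=6: 2
Match at i=6, j=7: x = 6·8 + 7 = 55.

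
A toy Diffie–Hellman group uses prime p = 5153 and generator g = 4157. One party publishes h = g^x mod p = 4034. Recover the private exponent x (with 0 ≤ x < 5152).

Baby-step giant-step with m = ceil(sqrt(5152)) = 72.
Baby table (4157^j mod 5153 for j=0..71):
  0:1  1:4157  2:2640  3:3743  4:2744  5:3219  6:4195  7:863
  8:1003  9:694  10:4431  11:2845  12:530  13:2879  14:2737  15:5038
  16:1174  17:427  18:2407  19:3926  20:831  21:1957  22:3815  23:3174
  24:2638  25:582  26:2617  27:886  28:3860  29:4731  30:2919  31:4121
  32:2425  33:1457  34:1974  35:2342  36:1677  37:4433  38:853  39:657
  40:59  41:3072  42:1170  43:4411  44:2153  45:4413  46:161  47:4540
  48:2494  49:4875  50:3779  51:2959  52:352  53:4965  54:1740  55:3521
  56:2277  57:4581  58:2882  59:4902  60:2652  61:2097  62:3506  63:1758
  64:1052  65:3420  66:4966  67:744  68:1008  69:867  70:2172  71:948
Giant step factor: 4157^(-72) ≡ 699 (mod 5153).
Scan 4034·699^i mod 5153 for i = 0, 1, …:
  i=0: 4034   i=1: 1075   i=2: 4240   i=3: 785
  i=4: 2497   i=5: 3689   i=6: 2111   i=7: 1831
  i=8: 1925   i=9: 642     …   i=22: 1382
  i=23: 2407
Match at i=23, j=18: x = 23·72 + 18 = 1674.

1674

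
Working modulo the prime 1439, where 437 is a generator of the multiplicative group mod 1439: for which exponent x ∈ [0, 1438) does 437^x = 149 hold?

313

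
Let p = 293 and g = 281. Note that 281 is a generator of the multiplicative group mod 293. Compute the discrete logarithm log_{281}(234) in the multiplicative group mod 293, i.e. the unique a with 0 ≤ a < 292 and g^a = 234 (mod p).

Baby-step giant-step with m = ceil(sqrt(292)) = 18.
Baby table (281^j mod 293 for j=0..17):
  0:1  1:281  2:144  3:30  4:226  5:218  6:21  7:41
  8:94  9:44  10:58  11:183  12:148  13:275  14:216  15:45
  16:46  17:34
Giant step factor: 281^(-18) ≡ 107 (mod 293).
Scan 234·107^i mod 293 for i = 0, 1, …:
  i=0: 234   i=1: 133   i=2: 167   i=3: 289
  i=4: 158   i=5: 205   i=6: 253   i=7: 115
  i=8: 292   i=9: 186     …   i=15: 141
  i=16: 144
Match at i=16, j=2: a = 16·18 + 2 = 290.

290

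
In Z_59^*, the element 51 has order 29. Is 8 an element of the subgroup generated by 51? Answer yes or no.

8 ∈ ⟨51⟩ iff 8^29 ≡ 1 (mod 59), since |⟨51⟩| = 29.
8^29 mod 59 = 58.
Since 58 ≠ 1, 8 does not lie in the subgroup.

no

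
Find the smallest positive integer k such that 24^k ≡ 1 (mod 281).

The order of 24 must divide p − 1 = 280 = 2^3 · 5 · 7.
Divisors: 1, 2, 4, 5, 7, 8, 10, 14, 20, 28, 35, 40, 56, 70, 140, 280.
Check each in increasing order: 24^1 ≡ 24;  24^2 ≡ 14;  24^4 ≡ 196;  24^5 ≡ 208;  24^7 ≡ 102;  24^8 ≡ 200;  24^10 ≡ 271;  24^14 ≡ 7;  24^20 ≡ 100;  24^28 ≡ 49;  24^35 ≡ 221;  24^40 ≡ 165;  24^56 ≡ 153;  24^70 ≡ 228;  24^140 ≡ 280;  24^280 ≡ 1.
Smallest exponent giving 1 is 280.

280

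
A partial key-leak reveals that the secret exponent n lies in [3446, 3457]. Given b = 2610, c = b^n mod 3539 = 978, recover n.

Compute 2610^3446 mod 3539 = 755, then multiply by 2610 repeatedly:
  2610^3446=755  2610^3447=2866  2610^3448=2353  2610^3449=1165  2610^3450=649
  2610^3451=2248  2610^3452=3157  2610^3453=978
Found 978 at exponent 3453.

3453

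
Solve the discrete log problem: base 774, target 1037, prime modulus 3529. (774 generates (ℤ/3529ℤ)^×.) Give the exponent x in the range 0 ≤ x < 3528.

3271

Baby-step giant-step with m = ceil(sqrt(3528)) = 60.
Baby table (774^j mod 3529 for j=0..59):
  0:1  1:774  2:2675  3:2456  4:2342  5:2331  6:875  7:3211
  8:898  9:3368  10:2430  11:3392  12:3361  13:541  14:2312  15:285
  16:1792  17:111  18:1218  19:489  20:883  21:2345  22:1124  23:1842
  24:3521  25:866  26:3303  27:1526  28:2438  29:2526  30:58  31:2544
  32:3403  33:1288  34:1734  35:1096  36:1344  37:2730  38:2678  39:1249
  40:3309  41:2641  42:843  43:3146  44:3523  45:2414  46:1595  47:2909
  48:64  49:130  50:1808  51:1908  52:1670  53:966  54:3065  55:822
  56:1008  57:283  58:244  59:1819
Giant step factor: 774^(-60) ≡ 1048 (mod 3529).
Scan 1037·1048^i mod 3529 for i = 0, 1, …:
  i=0: 1037   i=1: 3373   i=2: 2375   i=3: 1055
  i=4: 1063   i=5: 2389   i=6: 1611   i=7: 1466
  i=8: 1253   i=9: 356     …   i=53: 191
  i=54: 2544
Match at i=54, j=31: x = 54·60 + 31 = 3271.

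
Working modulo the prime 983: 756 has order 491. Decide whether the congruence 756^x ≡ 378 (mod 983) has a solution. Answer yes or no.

yes

378 ∈ ⟨756⟩ iff 378^491 ≡ 1 (mod 983), since |⟨756⟩| = 491.
378^491 mod 983 = 1.
Since 1 = 1, 378 lies in the subgroup.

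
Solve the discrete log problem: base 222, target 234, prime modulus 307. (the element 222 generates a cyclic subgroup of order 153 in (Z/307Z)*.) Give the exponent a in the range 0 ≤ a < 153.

Baby-step giant-step with m = ceil(sqrt(153)) = 13.
Baby table (222^j mod 307 for j=0..12):
  0:1  1:222  2:164  3:182  4:187  5:69  6:275  7:264
  8:278  9:9  10:156  11:248  12:103
Giant step factor: 222^(-13) ≡ 251 (mod 307).
Scan 234·251^i mod 307 for i = 0, 1, …:
  i=0: 234   i=1: 97   i=2: 94   i=3: 262
  i=4: 64   i=5: 100   i=6: 233   i=7: 153
  i=8: 28   i=9: 274   i=10: 6   i=11: 278
Match at i=11, j=8: a = 11·13 + 8 = 151.

151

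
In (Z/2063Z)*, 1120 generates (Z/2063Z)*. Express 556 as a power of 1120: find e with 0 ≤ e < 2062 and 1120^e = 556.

791

Baby-step giant-step with m = ceil(sqrt(2062)) = 46.
Baby table (1120^j mod 2063 for j=0..45):
  0:1  1:1120  2:96  3:244  4:964  5:731  6:1772  7:34
  8:946  9:1201  10:44  11:1831  12:98  13:421  14:1156  15:1219
  16:1637  17:1496  18:364  19:1269  20:1936  21:107  22:186  23:2020
  24:1352  25:2061  26:1886  27:1871  28:1575  29:135  30:601  31:582
  32:1995  33:171  34:1724  35:1975  36:464  37:1867  38:1221  39:1814
  40:1688  41:852  42:1134  43:1335  44:1588  45:254
Giant step factor: 1120^(-46) ≡ 241 (mod 2063).
Scan 556·241^i mod 2063 for i = 0, 1, …:
  i=0: 556   i=1: 1964   i=2: 897   i=3: 1625
  i=4: 1718   i=5: 1438   i=6: 2037   i=7: 1986
  i=8: 10   i=9: 347     …   i=16: 861
  i=17: 1201
Match at i=17, j=9: e = 17·46 + 9 = 791.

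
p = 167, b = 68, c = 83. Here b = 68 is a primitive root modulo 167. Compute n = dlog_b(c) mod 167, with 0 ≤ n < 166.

49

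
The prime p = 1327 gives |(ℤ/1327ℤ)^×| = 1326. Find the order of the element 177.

The order of 177 must divide p − 1 = 1326 = 2 · 3 · 13 · 17.
Divisors: 1, 2, 3, 6, 13, 17, 26, 34, 39, 51, 78, 102, 221, 442, 663, 1326.
Check each in increasing order: 177^1 ≡ 177;  177^2 ≡ 808;  177^3 ≡ 1027;  177^6 ≡ 1091;  177^13 ≡ 1236;  177^17 ≡ 493;  177^26 ≡ 319;  177^34 ≡ 208;  177^39 ≡ 165;  177^51 ≡ 365;  177^78 ≡ 685;  177^102 ≡ 525;  177^221 ≡ 979;  177^442 ≡ 347;  177^663 ≡ 1.
Smallest exponent giving 1 is 663.

663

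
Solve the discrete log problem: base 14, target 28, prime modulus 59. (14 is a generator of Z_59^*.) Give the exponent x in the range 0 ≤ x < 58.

Baby-step giant-step with m = ceil(sqrt(58)) = 8.
Baby table (14^j mod 59 for j=0..7):
  0:1  1:14  2:19  3:30  4:7  5:39  6:15  7:33
Giant step factor: 14^(-8) ≡ 53 (mod 59).
Scan 28·53^i mod 59 for i = 0, 1, …:
  i=0: 28   i=1: 9   i=2: 5   i=3: 29
  i=4: 3   i=5: 41   i=6: 49   i=7: 1
Match at i=7, j=0: x = 7·8 + 0 = 56.

56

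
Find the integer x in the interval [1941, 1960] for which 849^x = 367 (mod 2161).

1959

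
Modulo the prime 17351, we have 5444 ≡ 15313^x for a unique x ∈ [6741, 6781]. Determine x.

6759

Compute 15313^6741 mod 17351 = 2482, then multiply by 15313 repeatedly:
  15313^6741=2482  15313^6742=8176  15313^6743=11623  15313^6744=13792  15313^6745=524
  15313^6746=7850  15313^6747=16673  15313^6748=11035  15313^6749=14917  15313^6750=15457
  15313^6751=8050  15313^6752=8146  15313^6753=3359  15313^6754=8003  15313^6755=17177
  15313^6756=7592  15313^6757=4596  15313^6758=2892  15313^6759=5444
Found 5444 at exponent 6759.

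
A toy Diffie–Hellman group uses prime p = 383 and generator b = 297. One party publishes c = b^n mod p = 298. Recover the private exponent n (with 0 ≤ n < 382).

Baby-step giant-step with m = ceil(sqrt(382)) = 20.
Baby table (297^j mod 383 for j=0..19):
  0:1  1:297  2:119  3:107  4:373  5:94  6:342  7:79
  8:100  9:209  10:27  11:359  12:149  13:208  14:113  15:240
  16:42  17:218  18:19  19:281
Giant step factor: 297^(-20) ≡ 207 (mod 383).
Scan 298·207^i mod 383 for i = 0, 1, …:
  i=0: 298   i=1: 23   i=2: 165   i=3: 68
  i=4: 288   i=5: 251   i=6: 252   i=7: 76
  i=8: 29   i=9: 258   i=10: 169   i=11: 130
  i=12: 100
Match at i=12, j=8: n = 12·20 + 8 = 248.

248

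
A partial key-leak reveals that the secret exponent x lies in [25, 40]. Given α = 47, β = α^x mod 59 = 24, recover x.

25

Compute 47^25 mod 59 = 24, then multiply by 47 repeatedly:
  47^25=24
Found 24 at exponent 25.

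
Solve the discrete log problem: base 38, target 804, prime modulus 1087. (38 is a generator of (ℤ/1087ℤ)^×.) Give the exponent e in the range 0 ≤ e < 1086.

158

Baby-step giant-step with m = ceil(sqrt(1086)) = 33.
Baby table (38^j mod 1087 for j=0..32):
  0:1  1:38  2:357  3:522  4:270  5:477  6:734  7:717
  8:71  9:524  10:346  11:104  12:691  13:170  14:1025  15:905
  16:693  17:246  18:652  19:862  20:146  21:113  22:1033  23:122
  24:288  25:74  26:638  27:330  28:583  29:414  30:514  31:1053
  32:882
Giant step factor: 38^(-33) ≡ 6 (mod 1087).
Scan 804·6^i mod 1087 for i = 0, 1, …:
  i=0: 804   i=1: 476   i=2: 682   i=3: 831
  i=4: 638
Match at i=4, j=26: e = 4·33 + 26 = 158.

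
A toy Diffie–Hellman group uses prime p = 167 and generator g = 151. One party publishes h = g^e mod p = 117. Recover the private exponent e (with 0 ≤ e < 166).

159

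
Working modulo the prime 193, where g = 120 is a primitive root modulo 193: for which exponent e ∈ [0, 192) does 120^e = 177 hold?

Baby-step giant-step with m = ceil(sqrt(192)) = 14.
Baby table (120^j mod 193 for j=0..13):
  0:1  1:120  2:118  3:71  4:28  5:79  6:23  7:58
  8:12  9:89  10:65  11:80  12:143  13:176
Giant step factor: 120^(-14) ≡ 100 (mod 193).
Scan 177·100^i mod 193 for i = 0, 1, …:
  i=0: 177   i=1: 137   i=2: 190   i=3: 86
  i=4: 108   i=5: 185   i=6: 165   i=7: 95
  i=8: 43   i=9: 54   i=10: 189   i=11: 179
  i=12: 144   i=13: 118
Match at i=13, j=2: e = 13·14 + 2 = 184.

184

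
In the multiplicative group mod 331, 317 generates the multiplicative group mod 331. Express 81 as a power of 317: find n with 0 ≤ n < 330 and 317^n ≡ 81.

Baby-step giant-step with m = ceil(sqrt(330)) = 19.
Baby table (317^j mod 331 for j=0..18):
  0:1  1:317  2:196  3:235  4:20  5:51  6:279  7:66
  8:69  9:27  10:284  11:327  12:56  13:209  14:53  15:251
  16:127  17:208  18:67
Giant step factor: 317^(-19) ≡ 325 (mod 331).
Scan 81·325^i mod 331 for i = 0, 1, …:
  i=0: 81   i=1: 176   i=2: 268   i=3: 47
  i=4: 49   i=5: 37   i=6: 109   i=7: 8
  i=8: 283   i=9: 288   i=10: 258   i=11: 107
  i=12: 20
Match at i=12, j=4: n = 12·19 + 4 = 232.

232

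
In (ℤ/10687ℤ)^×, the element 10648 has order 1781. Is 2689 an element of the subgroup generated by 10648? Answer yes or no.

no

2689 ∈ ⟨10648⟩ iff 2689^1781 ≡ 1 (mod 10687), since |⟨10648⟩| = 1781.
2689^1781 mod 10687 = 3654.
Since 3654 ≠ 1, 2689 does not lie in the subgroup.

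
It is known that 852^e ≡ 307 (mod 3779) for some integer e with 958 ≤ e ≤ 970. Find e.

964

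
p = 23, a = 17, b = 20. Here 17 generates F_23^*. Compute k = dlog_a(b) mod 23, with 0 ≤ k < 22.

Successive powers of 17 modulo 23:
  17^0=1  17^1=17  17^2=13  17^3=14  17^4=8  17^5=21
  17^6=12  17^7=20
So 17^7 ≡ 20 (mod 23), giving k = 7.

7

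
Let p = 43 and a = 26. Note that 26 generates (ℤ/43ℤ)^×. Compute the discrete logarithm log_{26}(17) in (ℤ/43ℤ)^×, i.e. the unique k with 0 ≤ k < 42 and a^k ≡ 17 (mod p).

22

Successive powers of 26 modulo 43:
  26^0=1  26^1=26  26^2=31  26^3=32  26^4=15  26^5=3
  26^6=35  26^7=7  26^8=10  26^9=2  26^10=9  26^11=19
  26^12=21  26^13=30  26^14=6  26^15=27  26^16=14  26^17=20
  26^18=4  26^19=18  26^20=38  26^21=42  26^22=17
So 26^22 ≡ 17 (mod 43), giving k = 22.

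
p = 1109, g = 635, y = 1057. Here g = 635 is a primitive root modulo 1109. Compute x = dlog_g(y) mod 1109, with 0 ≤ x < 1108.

964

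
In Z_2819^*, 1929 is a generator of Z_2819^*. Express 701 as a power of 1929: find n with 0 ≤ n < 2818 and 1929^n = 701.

1295

Baby-step giant-step with m = ceil(sqrt(2818)) = 54.
Baby table (1929^j mod 2819 for j=0..53):
  0:1  1:1929  2:2780  3:882  4:1521  5:2249  6:2699  7:2497
  8:1861  9:1282  10:715  11:744  12:305  13:1993  14:2200  15:1205
  16:1589  17:928  18:47  19:455  20:986  21:1988  22:1012  23:1400
  24:2817  25:1780  26:78  27:1055  28:2596  29:1140  30:240  31:644
  32:1916  33:255  34:1389  35:1331  36:2209  37:1652  38:1238  39:409
  40:2460  41:963  42:2725  43:1909  44:847  45:1662  46:795  47:19
  48:4  49:2078  50:2663  51:709  52:446  53:539
Giant step factor: 1929^(-54) ≡ 1756 (mod 2819).
Scan 701·1756^i mod 2819 for i = 0, 1, …:
  i=0: 701   i=1: 1872   i=2: 278   i=3: 481
  i=4: 1755   i=5: 613   i=6: 2389   i=7: 412
  i=8: 1808   i=9: 654     …   i=22: 628
  i=23: 539
Match at i=23, j=53: n = 23·54 + 53 = 1295.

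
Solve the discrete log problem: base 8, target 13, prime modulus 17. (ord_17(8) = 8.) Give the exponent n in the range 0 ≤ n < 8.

Successive powers of 8 modulo 17:
  8^0=1  8^1=8  8^2=13
So 8^2 ≡ 13 (mod 17), giving n = 2.

2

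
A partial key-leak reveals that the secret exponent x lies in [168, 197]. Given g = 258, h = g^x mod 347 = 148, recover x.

Compute 258^168 mod 347 = 35, then multiply by 258 repeatedly:
  258^168=35  258^169=8  258^170=329  258^171=214  258^172=39
  258^173=346  258^174=89  258^175=60  258^176=212  258^177=217
  258^178=119  258^179=166  258^180=147  258^181=103  258^182=202
  258^183=66  258^184=25  258^185=204  258^186=235  258^187=252
  258^188=127  258^189=148
Found 148 at exponent 189.

189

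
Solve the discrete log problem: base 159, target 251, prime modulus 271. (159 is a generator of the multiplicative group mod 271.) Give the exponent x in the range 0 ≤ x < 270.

131

Baby-step giant-step with m = ceil(sqrt(270)) = 17.
Baby table (159^j mod 271 for j=0..16):
  0:1  1:159  2:78  3:207  4:122  5:157  6:31  7:51
  8:250  9:184  10:259  11:260  12:148  13:226  14:162  15:13
  16:170
Giant step factor: 159^(-17) ≡ 120 (mod 271).
Scan 251·120^i mod 271 for i = 0, 1, …:
  i=0: 251   i=1: 39   i=2: 73   i=3: 88
  i=4: 262   i=5: 4   i=6: 209   i=7: 148
Match at i=7, j=12: x = 7·17 + 12 = 131.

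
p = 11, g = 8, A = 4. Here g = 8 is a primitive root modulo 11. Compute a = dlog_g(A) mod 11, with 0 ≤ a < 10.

Successive powers of 8 modulo 11:
  8^0=1  8^1=8  8^2=9  8^3=6  8^4=4
So 8^4 ≡ 4 (mod 11), giving a = 4.

4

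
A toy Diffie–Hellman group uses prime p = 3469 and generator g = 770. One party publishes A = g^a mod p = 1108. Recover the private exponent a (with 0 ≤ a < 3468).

1477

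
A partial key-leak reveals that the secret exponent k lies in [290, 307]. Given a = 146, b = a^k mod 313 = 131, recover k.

299

Compute 146^290 mod 313 = 105, then multiply by 146 repeatedly:
  146^290=105  146^291=306  146^292=230  146^293=89  146^294=161
  146^295=31  146^296=144  146^297=53  146^298=226  146^299=131
Found 131 at exponent 299.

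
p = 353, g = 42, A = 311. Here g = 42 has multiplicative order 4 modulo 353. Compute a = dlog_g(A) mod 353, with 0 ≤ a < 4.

Successive powers of 42 modulo 353:
  42^0=1  42^1=42  42^2=352  42^3=311
So 42^3 ≡ 311 (mod 353), giving a = 3.

3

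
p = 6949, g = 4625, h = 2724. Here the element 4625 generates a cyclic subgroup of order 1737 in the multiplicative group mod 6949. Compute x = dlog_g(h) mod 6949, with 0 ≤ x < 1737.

1443

Baby-step giant-step with m = ceil(sqrt(1737)) = 42.
Baby table (4625^j mod 6949 for j=0..41):
  0:1  1:4625  2:1603  3:6241  4:5428  5:4712  6:936  7:6722
  8:6373  9:4416  10:889  11:4766  12:522  13:2947  14:2886  15:5670
  16:5173  17:6667  18:2162  19:6588  20:5084  21:5033  22:5424  23:110
  24:1473  25:2605  26:5508  27:6415  28:4094  29:5674  30:2826  31:6130
  32:6279  33:504  34:3085  35:1828  36:4516  37:4755  38:5239  39:6161
  40:3725  41:1554
Giant step factor: 4625^(-42) ≡ 2084 (mod 6949).
Scan 2724·2084^i mod 6949 for i = 0, 1, …:
  i=0: 2724   i=1: 6432   i=2: 6616   i=3: 928
  i=4: 2130   i=5: 5458   i=6: 5908   i=7: 5593
  i=8: 2339   i=9: 3227     …   i=33: 5798
  i=34: 5670
Match at i=34, j=15: x = 34·42 + 15 = 1443.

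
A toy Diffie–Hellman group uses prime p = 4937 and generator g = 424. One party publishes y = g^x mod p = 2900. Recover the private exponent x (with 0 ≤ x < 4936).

Baby-step giant-step with m = ceil(sqrt(4936)) = 71.
Baby table (424^j mod 4937 for j=0..70):
  0:1  1:424  2:2044  3:2681  4:1234  5:4831  6:4426  7:564
  8:2160  9:2495  10:1362  11:4796  12:4397  13:3079  14:2128  15:3738
  16:135  17:2933  18:4405  19:1534  20:3669  21:501  22:133  23:2085
  24:317  25:1109  26:1201  27:713  28:1155  29:957  30:934  31:1056
  32:3414  33:995  34:2235  35:4673  36:1615  37:3454  38:3144  39:66
  40:3299  41:1605  42:4151  43:2452  44:2878  45:833  46:2665  47:4324
  48:1749  49:1026  50:568  51:3856  52:797  53:2212  54:4795  55:3973
  56:1035  57:4384  58:2504  59:241  60:3444  61:3841  62:4311  63:1174
  64:4076  65:274  66:2625  67:2175  68:3918  69:2400  70:578
Giant step factor: 424^(-71) ≡ 1741 (mod 4937).
Scan 2900·1741^i mod 4937 for i = 0, 1, …:
  i=0: 2900   i=1: 3286   i=2: 3880   i=3: 1264
  i=4: 3659   i=5: 1589   i=6: 1729   i=7: 3556
  i=8: 4935   i=9: 1455     …   i=24: 2998
  i=25: 1109
Match at i=25, j=25: x = 25·71 + 25 = 1800.

1800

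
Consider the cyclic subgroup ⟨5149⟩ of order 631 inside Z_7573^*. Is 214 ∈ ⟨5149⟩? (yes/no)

no

214 ∈ ⟨5149⟩ iff 214^631 ≡ 1 (mod 7573), since |⟨5149⟩| = 631.
214^631 mod 7573 = 3743.
Since 3743 ≠ 1, 214 does not lie in the subgroup.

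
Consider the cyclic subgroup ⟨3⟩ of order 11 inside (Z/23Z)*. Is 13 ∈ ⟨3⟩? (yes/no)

yes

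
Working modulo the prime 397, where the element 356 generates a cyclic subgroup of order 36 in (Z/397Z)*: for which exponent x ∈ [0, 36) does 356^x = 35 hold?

Successive powers of 356 modulo 397:
  356^0=1  356^1=356  356^2=93  356^3=157  356^4=312  356^5=309
  356^6=35
So 356^6 ≡ 35 (mod 397), giving x = 6.

6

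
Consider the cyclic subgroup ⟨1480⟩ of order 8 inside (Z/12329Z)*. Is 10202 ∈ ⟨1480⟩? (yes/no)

⟨1480⟩ has order 8; its elements mod 12329 are {1, 1480, 4162, 4740, 7589, 8167, 10849, 12328}.
10202 is not in this set.

no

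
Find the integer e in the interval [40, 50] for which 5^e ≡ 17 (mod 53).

50

Compute 5^40 mod 53 = 44, then multiply by 5 repeatedly:
  5^40=44  5^41=8  5^42=40  5^43=41  5^44=46
  5^45=18  5^46=37  5^47=26  5^48=24  5^49=14
  5^50=17
Found 17 at exponent 50.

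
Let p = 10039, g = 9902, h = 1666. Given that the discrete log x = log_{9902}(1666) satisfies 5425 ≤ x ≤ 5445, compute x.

Compute 9902^5425 mod 10039 = 3513, then multiply by 9902 repeatedly:
  9902^5425=3513  9902^5426=591  9902^5427=9384  9902^5428=9423  9902^5429=4080
  9902^5430=3224  9902^5431=28  9902^5432=6203  9902^5433=3504  9902^5434=1824
  9902^5435=1087  9902^5436=1666
Found 1666 at exponent 5436.

5436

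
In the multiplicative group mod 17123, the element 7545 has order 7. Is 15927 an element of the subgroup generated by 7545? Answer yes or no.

yes

⟨7545⟩ has order 7; its elements mod 17123 are {1, 7545, 9207, 9999, 10173, 15640, 15927}.
15927 is in this set.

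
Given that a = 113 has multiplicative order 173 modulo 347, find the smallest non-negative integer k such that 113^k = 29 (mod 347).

Successive powers of 113 modulo 347:
  113^0=1  113^1=113  113^2=277  113^3=71  113^4=42  113^5=235
  113^6=183  113^7=206  113^8=29
So 113^8 ≡ 29 (mod 347), giving k = 8.

8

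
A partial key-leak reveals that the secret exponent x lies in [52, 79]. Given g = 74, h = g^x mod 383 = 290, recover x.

69

Compute 74^52 mod 383 = 58, then multiply by 74 repeatedly:
  74^52=58  74^53=79  74^54=101  74^55=197  74^56=24
  74^57=244  74^58=55  74^59=240  74^60=142  74^61=167
  74^62=102  74^63=271  74^64=138  74^65=254  74^66=29
  74^67=231  74^68=242  74^69=290
Found 290 at exponent 69.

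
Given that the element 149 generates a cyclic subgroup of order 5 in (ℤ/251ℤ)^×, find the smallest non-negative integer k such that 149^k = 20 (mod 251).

Successive powers of 149 modulo 251:
  149^0=1  149^1=149  149^2=113  149^3=20
So 149^3 ≡ 20 (mod 251), giving k = 3.

3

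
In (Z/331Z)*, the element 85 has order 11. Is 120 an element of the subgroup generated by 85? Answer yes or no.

yes

⟨85⟩ has order 11; its elements mod 331 are {1, 74, 80, 85, 111, 120, 167, 180, 270, 274, 293}.
120 is in this set.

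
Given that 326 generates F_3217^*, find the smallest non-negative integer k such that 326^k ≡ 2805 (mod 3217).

Baby-step giant-step with m = ceil(sqrt(3216)) = 57.
Baby table (326^j mod 3217 for j=0..56):
  0:1  1:326  2:115  3:2103  4:357  5:570  6:2451  7:1210
  8:1986  9:819  10:3200  11:892  12:1262  13:2853  14:365  15:3178
  16:154  17:1949  18:1625  19:2162  20:289  21:921  22:1065  23:2971
  24:229  25:663  26:599  27:2254  28:1328  29:1850  30:1521  31:428
  32:1197  33:965  34:2541  35:1597  36:2685  37:286  38:3160  39:720
  40:3096  41:2375  42:2170  43:2897  44:1841  45:1804  46:2610  47:1572
  48:969  49:628  50:2057  51:1446  52:1714  53:2223  54:873  55:1502
  56:668
Giant step factor: 326^(-57) ≡ 1475 (mod 3217).
Scan 2805·1475^i mod 3217 for i = 0, 1, …:
  i=0: 2805   i=1: 313   i=2: 1644   i=3: 2499
  i=4: 2560   i=5: 2459   i=6: 1466   i=7: 526
  i=8: 553   i=9: 1774     …   i=55: 32
  i=56: 2162
Match at i=56, j=19: k = 56·57 + 19 = 3211.

3211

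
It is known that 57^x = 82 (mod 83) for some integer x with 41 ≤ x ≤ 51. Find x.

41

Compute 57^41 mod 83 = 82, then multiply by 57 repeatedly:
  57^41=82
Found 82 at exponent 41.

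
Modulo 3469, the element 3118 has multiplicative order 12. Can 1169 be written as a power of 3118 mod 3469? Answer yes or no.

1169 ∈ ⟨3118⟩ iff 1169^12 ≡ 1 (mod 3469), since |⟨3118⟩| = 12.
1169^12 mod 3469 = 1582.
Since 1582 ≠ 1, 1169 does not lie in the subgroup.

no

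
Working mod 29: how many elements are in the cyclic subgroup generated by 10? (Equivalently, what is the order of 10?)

The order of 10 must divide p − 1 = 28 = 2^2 · 7.
Divisors: 1, 2, 4, 7, 14, 28.
Check each in increasing order: 10^1 ≡ 10;  10^2 ≡ 13;  10^4 ≡ 24;  10^7 ≡ 17;  10^14 ≡ 28;  10^28 ≡ 1.
Smallest exponent giving 1 is 28.

28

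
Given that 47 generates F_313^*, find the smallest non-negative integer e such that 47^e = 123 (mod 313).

277

Baby-step giant-step with m = ceil(sqrt(312)) = 18.
Baby table (47^j mod 313 for j=0..17):
  0:1  1:47  2:18  3:220  4:11  5:204  6:198  7:229
  8:121  9:53  10:300  11:15  12:79  13:270  14:170  15:165
  16:243  17:153
Giant step factor: 47^(-18) ≡ 39 (mod 313).
Scan 123·39^i mod 313 for i = 0, 1, …:
  i=0: 123   i=1: 102   i=2: 222   i=3: 207
  i=4: 248   i=5: 282   i=6: 43   i=7: 112
  i=8: 299   i=9: 80     …   i=14: 46
  i=15: 229
Match at i=15, j=7: e = 15·18 + 7 = 277.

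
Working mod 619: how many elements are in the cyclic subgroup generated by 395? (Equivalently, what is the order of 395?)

The order of 395 must divide p − 1 = 618 = 2 · 3 · 103.
Divisors: 1, 2, 3, 6, 103, 206, 309, 618.
Check each in increasing order: 395^1 ≡ 395;  395^2 ≡ 37;  395^3 ≡ 378;  395^6 ≡ 514;  395^103 ≡ 252;  395^206 ≡ 366;  395^309 ≡ 1.
Smallest exponent giving 1 is 309.

309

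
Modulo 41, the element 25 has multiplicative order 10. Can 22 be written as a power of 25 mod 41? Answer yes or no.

no

⟨25⟩ has order 10; its elements mod 41 are {1, 4, 10, 16, 18, 23, 25, 31, 37, 40}.
22 is not in this set.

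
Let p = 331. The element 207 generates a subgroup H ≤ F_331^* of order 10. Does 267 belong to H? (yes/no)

⟨207⟩ has order 10; its elements mod 331 are {1, 8, 64, 124, 150, 181, 207, 267, 323, 330}.
267 is in this set.

yes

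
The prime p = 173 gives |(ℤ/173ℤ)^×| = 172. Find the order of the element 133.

43

The order of 133 must divide p − 1 = 172 = 2^2 · 43.
Divisors: 1, 2, 4, 43, 86, 172.
Check each in increasing order: 133^1 ≡ 133;  133^2 ≡ 43;  133^4 ≡ 119;  133^43 ≡ 1.
Smallest exponent giving 1 is 43.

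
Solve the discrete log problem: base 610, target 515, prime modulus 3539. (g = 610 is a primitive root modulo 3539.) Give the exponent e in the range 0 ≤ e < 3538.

Baby-step giant-step with m = ceil(sqrt(3538)) = 60.
Baby table (610^j mod 3539 for j=0..59):
  0:1  1:610  2:505  3:157  4:217  5:1427  6:3415  7:2218
  8:1082  9:1766  10:1404  11:2  12:1220  13:1010  14:314  15:434
  16:2854  17:3291  18:897  19:2164  20:3532  21:2808  22:4  23:2440
  24:2020  25:628  26:868  27:2169  28:3043  29:1794  30:789  31:3525
  32:2077  33:8  34:1341  35:501  36:1256  37:1736  38:799  39:2547
  40:49  41:1578  42:3511  43:615  44:16  45:2682  46:1002  47:2512
  48:3472  49:1598  50:1555  51:98  52:3156  53:3483  54:1230  55:32
  56:1825  57:2004  58:1485  59:3405
Giant step factor: 610^(-60) ≡ 1104 (mod 3539).
Scan 515·1104^i mod 3539 for i = 0, 1, …:
  i=0: 515   i=1: 2320   i=2: 2583   i=3: 2737
  i=4: 2881   i=5: 2602   i=6: 2479   i=7: 1169
  i=8: 2380   i=9: 1582     …   i=56: 1747
  i=57: 3472
Match at i=57, j=48: e = 57·60 + 48 = 3468.

3468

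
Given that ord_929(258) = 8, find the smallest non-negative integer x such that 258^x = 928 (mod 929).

4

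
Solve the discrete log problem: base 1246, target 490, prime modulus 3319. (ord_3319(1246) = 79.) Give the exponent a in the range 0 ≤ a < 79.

13

Baby-step giant-step with m = ceil(sqrt(79)) = 9.
Baby table (1246^j mod 3319 for j=0..8):
  0:1  1:1246  2:2543  3:2252  4:1437  5:1561  6:72  7:99
  8:551
Giant step factor: 1246^(-9) ≡ 2692 (mod 3319).
Scan 490·2692^i mod 3319 for i = 0, 1, …:
  i=0: 490   i=1: 1437
Match at i=1, j=4: a = 1·9 + 4 = 13.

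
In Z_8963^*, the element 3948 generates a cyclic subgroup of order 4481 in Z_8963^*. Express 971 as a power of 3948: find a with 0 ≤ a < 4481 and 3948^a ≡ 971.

2171

Baby-step giant-step with m = ceil(sqrt(4481)) = 67.
Baby table (3948^j mod 8963 for j=0..66):
  0:1  1:3948  2:47  3:6296  4:2209  5:133  6:5230  7:6251
  8:3809  9:6981  10:8726  11:5439  12:6787  13:4669  14:5284  15:4331
  16:6347  17:6371  18:2530  19:3658  20:2391  21:1629  22:4821  23:4859
  24:2512  25:4298  26:1545  27:4820  28:911  29:2465  30:6965  31:8299
  32:4687  33:4644  34:5177  35:3156  36:1318  37:4924  38:8168  39:7353
  40:7450  41:4997  42:593  43:1821  44:982  45:4920  46:1339  47:7165
  48:192  49:5124  50:61  51:7790  52:2867  53:7610  54:304  55:8113
  56:5325  57:4865  58:8274  59:4580  60:3469  61:148  62:1709  63:6956
  64:8619  65:4264  66:1758
Giant step factor: 3948^(-67) ≡ 153 (mod 8963).
Scan 971·153^i mod 8963 for i = 0, 1, …:
  i=0: 971   i=1: 5155   i=2: 8934   i=3: 4526
  i=4: 2327   i=5: 6474   i=6: 4592   i=7: 3462
  i=8: 869   i=9: 7475     …   i=31: 6124
  i=32: 4820
Match at i=32, j=27: a = 32·67 + 27 = 2171.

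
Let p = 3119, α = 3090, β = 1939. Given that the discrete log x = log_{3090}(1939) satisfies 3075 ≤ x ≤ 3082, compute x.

Compute 3090^3075 mod 3119 = 635, then multiply by 3090 repeatedly:
  3090^3075=635  3090^3076=299  3090^3077=686  3090^3078=1939
Found 1939 at exponent 3078.

3078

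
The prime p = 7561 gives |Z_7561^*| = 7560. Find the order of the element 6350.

378

The order of 6350 must divide p − 1 = 7560 = 2^3 · 3^3 · 5 · 7.
Divisors: 1, 2, 3, 4, 5, 6, 7, 8, 9, 10, 12, 14, 15, 18, 20, 21, 24, 27, 28, 30, 35, 36, 40, 42, 45, 54, 56, 60, 63, 70, 72, 84, 90, 105, 108, 120, 126, 135, 140, 168, 180, 189, 210, 216, 252, 270, 280, 315, 360, 378, 420, 504, 540, 630, 756, 840, 945, 1080, 1260, 1512, 1890, 2520, 3780, 7560.
Check each in increasing order: 6350^1 ≡ 6350;  6350^2 ≡ 7248;  6350^3 ≡ 993;  6350^4 ≡ 7237;  6350^5 ≡ 6753;  6350^6 ≡ 3119;  6350^7 ≡ 3391;  6350^8 ≡ 6683;  6350^9 ≡ 4718;  6350^10 ≡ 2618;  6350^12 ≡ 4715;  6350^14 ≡ 6161;  6350^15 ≡ 1736;  6350^18 ≡ 7501;  6350^20 ≡ 3658;  6350^21 ≡ 908;  6350^24 ≡ 1885;  6350^27 ≡ 4238;  6350^28 ≡ 1701;  6350^30 ≡ 4418;  6350^35 ≡ 6609;  6350^36 ≡ 3600;  6350^40 ≡ 5555;  6350^42 ≡ 315;  6350^45 ≡ 2794;  6350^54 ≡ 3269;  6350^56 ≡ 5099;  6350^60 ≡ 3783;  6350^63 ≡ 6263;  6350^70 ≡ 6545;  6350^72 ≡ 446;  6350^84 ≡ 932;  6350^90 ≡ 3484;  6350^105 ≡ 6985;  6350^108 ≡ 2668;  6350^120 ≡ 5677;  6350^126 ≡ 6262;  6350^135 ≡ 3289;  6350^140 ≡ 3960;  6350^168 ≡ 6670;  6350^180 ≡ 2851;  6350^189 ≡ 7560;  6350^210 ≡ 6653;  6350^216 ≡ 3323;  6350^252 ≡ 1298;  6350^270 ≡ 5291;  6350^280 ≡ 86;  6350^315 ≡ 1299;  6350^360 ≡ 126;  6350^378 ≡ 1.
Smallest exponent giving 1 is 378.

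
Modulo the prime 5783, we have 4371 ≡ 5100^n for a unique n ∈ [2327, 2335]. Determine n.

2335

Compute 5100^2327 mod 5783 = 120, then multiply by 5100 repeatedly:
  5100^2327=120  5100^2328=4785  5100^2329=5023  5100^2330=4393  5100^2331=958
  5100^2332=4948  5100^2333=3571  5100^2334=1433  5100^2335=4371
Found 4371 at exponent 2335.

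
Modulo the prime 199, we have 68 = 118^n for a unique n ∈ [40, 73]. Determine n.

59

Compute 118^40 mod 199 = 79, then multiply by 118 repeatedly:
  118^40=79  118^41=168  118^42=123  118^43=186  118^44=58
  118^45=78  118^46=50  118^47=129  118^48=98  118^49=22
  118^50=9  118^51=67  118^52=145  118^53=195  118^54=125
  118^55=24  118^56=46  118^57=55  118^58=122  118^59=68
Found 68 at exponent 59.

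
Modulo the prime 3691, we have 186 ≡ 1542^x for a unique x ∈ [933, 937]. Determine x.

933

Compute 1542^933 mod 3691 = 186, then multiply by 1542 repeatedly:
  1542^933=186
Found 186 at exponent 933.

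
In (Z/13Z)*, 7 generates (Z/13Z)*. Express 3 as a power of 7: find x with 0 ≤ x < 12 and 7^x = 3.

Successive powers of 7 modulo 13:
  7^0=1  7^1=7  7^2=10  7^3=5  7^4=9  7^5=11
  7^6=12  7^7=6  7^8=3
So 7^8 ≡ 3 (mod 13), giving x = 8.

8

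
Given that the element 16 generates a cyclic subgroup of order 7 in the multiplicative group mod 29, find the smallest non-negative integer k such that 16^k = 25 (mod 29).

4

Successive powers of 16 modulo 29:
  16^0=1  16^1=16  16^2=24  16^3=7  16^4=25
So 16^4 ≡ 25 (mod 29), giving k = 4.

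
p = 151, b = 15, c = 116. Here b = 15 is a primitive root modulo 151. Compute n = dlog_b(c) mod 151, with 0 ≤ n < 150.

Baby-step giant-step with m = ceil(sqrt(150)) = 13.
Baby table (15^j mod 151 for j=0..12):
  0:1  1:15  2:74  3:53  4:40  5:147  6:91  7:6
  8:90  9:142  10:16  11:89  12:127
Giant step factor: 15^(-13) ≡ 13 (mod 151).
Scan 116·13^i mod 151 for i = 0, 1, …:
  i=0: 116   i=1: 149   i=2: 125   i=3: 115
  i=4: 136   i=5: 107   i=6: 32   i=7: 114
  i=8: 123   i=9: 89
Match at i=9, j=11: n = 9·13 + 11 = 128.

128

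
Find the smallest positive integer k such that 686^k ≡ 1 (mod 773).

193

The order of 686 must divide p − 1 = 772 = 2^2 · 193.
Divisors: 1, 2, 4, 193, 386, 772.
Check each in increasing order: 686^1 ≡ 686;  686^2 ≡ 612;  686^4 ≡ 412;  686^193 ≡ 1.
Smallest exponent giving 1 is 193.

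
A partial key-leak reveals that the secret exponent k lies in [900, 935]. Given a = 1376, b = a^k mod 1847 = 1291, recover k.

907

Compute 1376^900 mod 1847 = 666, then multiply by 1376 repeatedly:
  1376^900=666  1376^901=304  1376^902=882  1376^903=153  1376^904=1817
  1376^905=1201  1376^906=1358  1376^907=1291
Found 1291 at exponent 907.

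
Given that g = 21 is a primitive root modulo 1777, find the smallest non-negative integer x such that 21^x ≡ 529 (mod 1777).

Baby-step giant-step with m = ceil(sqrt(1776)) = 43.
Baby table (21^j mod 1777 for j=0..42):
  0:1  1:21  2:441  3:376  4:788  5:555  6:993  7:1306
  8:771  9:198  10:604  11:245  12:1591  13:1425  14:1493  15:1144
  16:923  17:1613  18:110  19:533  20:531  21:489  22:1384  23:632
  24:833  25:1500  26:1291  27:456  28:691  29:295  30:864  31:374
  32:746  33:1450  34:241  35:1507  36:1438  37:1766  38:1546  39:480
  40:1195  41:217  42:1003
Giant step factor: 21^(-43) ≡ 1457 (mod 1777).
Scan 529·1457^i mod 1777 for i = 0, 1, …:
  i=0: 529   i=1: 1312   i=2: 1309   i=3: 492
  i=4: 713   i=5: 1073   i=6: 1378   i=7: 1513
  i=8: 961   i=9: 1678     …   i=37: 509
  i=38: 604
Match at i=38, j=10: x = 38·43 + 10 = 1644.

1644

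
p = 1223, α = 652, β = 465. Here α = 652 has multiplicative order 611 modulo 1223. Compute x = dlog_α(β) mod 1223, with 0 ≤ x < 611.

Baby-step giant-step with m = ceil(sqrt(611)) = 25.
Baby table (652^j mod 1223 for j=0..24):
  0:1  1:652  2:723  3:541  4:508  5:1006  6:384  7:876
  8:11  9:1057  10:615  11:1059  12:696  13:59  14:555  15:1075
  16:121  17:620  18:650  19:642  20:318  21:649  22:1213  23:818
  24:108
Giant step factor: 652^(-25) ≡ 569 (mod 1223).
Scan 465·569^i mod 1223 for i = 0, 1, …:
  i=0: 465   i=1: 417   i=2: 11
Match at i=2, j=8: x = 2·25 + 8 = 58.

58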